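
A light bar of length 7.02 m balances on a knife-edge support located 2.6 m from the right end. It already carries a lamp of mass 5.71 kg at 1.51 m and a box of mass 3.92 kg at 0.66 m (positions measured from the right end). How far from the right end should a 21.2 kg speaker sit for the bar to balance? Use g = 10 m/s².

x ≈ 3.25 m from the right end

About the knife-edge support (at 2.6 m from the right end):
Lamp: 5.71 × 10 = 57.1 N down at 1.51 m → arm 1.09 m, τ = 57.1 × 1.09 = 62.24 N·m clockwise.
Box: 3.92 × 10 = 39.2 N down at 0.66 m → arm 1.94 m, τ = 39.2 × 1.94 = 76.05 N·m clockwise.
Net moment of existing loads = 138.3 N·m clockwise.
The speaker weighs 21.2 × 10 = 212 N and must supply an equal counterclockwise moment, so its lever arm about the knife-edge support is 138.3 / 212 = 0.652 m.
That puts it at 2.6 + 0.652 = 3.25 m from the right end.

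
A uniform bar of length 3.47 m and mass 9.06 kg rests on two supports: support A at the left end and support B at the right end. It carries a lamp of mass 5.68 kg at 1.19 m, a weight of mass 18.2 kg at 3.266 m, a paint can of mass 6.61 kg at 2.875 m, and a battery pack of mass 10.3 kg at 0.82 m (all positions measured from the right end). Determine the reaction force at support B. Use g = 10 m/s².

Sum moments about support A (its reaction then has zero moment arm).
Beam weight: 9.06 × 10 = 90.6 N down at 1.735 m → arm 1.735 m, τ = 90.6 × 1.735 = 157.2 N·m clockwise.
Lamp: 5.68 × 10 = 56.8 N down at 1.19 m → arm 2.28 m, τ = 56.8 × 2.28 = 129.5 N·m clockwise.
Weight: 18.2 × 10 = 182 N down at 3.266 m → arm 0.204 m, τ = 182 × 0.204 = 37.13 N·m clockwise.
Paint can: 6.61 × 10 = 66.1 N down at 2.875 m → arm 0.595 m, τ = 66.1 × 0.595 = 39.33 N·m clockwise.
Battery pack: 10.3 × 10 = 103 N down at 0.82 m → arm 2.65 m, τ = 103 × 2.65 = 272.9 N·m clockwise.
Net load moment about support A = 636.1 N·m clockwise.
Reaction R at support B is upward at 0 m, arm 3.47 m → moment R × 3.47 counterclockwise.
For rotational equilibrium, R × 3.47 = 636.1, so R = 183 N.

R_B ≈ 183 N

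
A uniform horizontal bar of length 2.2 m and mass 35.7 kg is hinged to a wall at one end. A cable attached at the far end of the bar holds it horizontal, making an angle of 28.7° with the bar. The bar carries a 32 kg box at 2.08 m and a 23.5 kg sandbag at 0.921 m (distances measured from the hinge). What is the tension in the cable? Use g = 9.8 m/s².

T ≈ 1180 N

Choose the hinge as the axis so the unknown hinge reaction has zero arm there.
Beam weight: 35.7 × 9.8 = 349.9 N down at 1.1 m → arm 1.1 m, τ = 349.9 × 1.1 = 384.9 N·m clockwise.
Box: 32 × 9.8 = 313.6 N down at 2.08 m → arm 2.08 m, τ = 313.6 × 2.08 = 652.3 N·m clockwise.
Sandbag: 23.5 × 9.8 = 230.3 N down at 0.921 m → arm 0.921 m, τ = 230.3 × 0.921 = 212.1 N·m clockwise.
Total clockwise load moment = 1249 N·m.
The cable tension T acts at 2.2 m; only its component perpendicular to the bar, T sinθ, produces torque. sin 28.7° = 0.4802.
Balancing moments: T × 2.2 × 0.4802 = 1249, giving T = 1249 / 1.056 = 1180 N.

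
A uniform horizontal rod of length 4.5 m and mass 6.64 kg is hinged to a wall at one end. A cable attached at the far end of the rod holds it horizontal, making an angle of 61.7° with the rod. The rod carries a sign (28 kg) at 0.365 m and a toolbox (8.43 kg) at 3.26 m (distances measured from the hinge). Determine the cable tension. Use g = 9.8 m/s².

T ≈ 130 N

Taking torques about the hinge:
Beam weight: 6.64 × 9.8 = 65.07 N down at 2.25 m → arm 2.25 m, τ = 65.07 × 2.25 = 146.4 N·m clockwise.
Sign: 28 × 9.8 = 274.4 N down at 0.365 m → arm 0.365 m, τ = 274.4 × 0.365 = 100.2 N·m clockwise.
Toolbox: 8.43 × 9.8 = 82.61 N down at 3.26 m → arm 3.26 m, τ = 82.61 × 3.26 = 269.3 N·m clockwise.
Total clockwise load moment = 515.9 N·m.
The cable tension T acts at 4.5 m; only its component perpendicular to the rod, T sinθ, produces torque. sin 61.7° = 0.8805.
Balancing moments: T × 4.5 × 0.8805 = 515.9, giving T = 515.9 / 3.962 = 130 N.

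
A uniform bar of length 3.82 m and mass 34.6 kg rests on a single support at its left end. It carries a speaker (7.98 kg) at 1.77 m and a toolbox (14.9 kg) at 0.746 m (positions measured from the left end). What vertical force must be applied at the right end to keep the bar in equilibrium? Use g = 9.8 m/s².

F ≈ 234 N

Sum moments about the left end (the unknown pivot reaction has zero arm there).
Beam weight: 34.6 × 9.8 = 339.1 N down at 1.91 m → arm 1.91 m, τ = 339.1 × 1.91 = 647.7 N·m clockwise.
Speaker: 7.98 × 9.8 = 78.2 N down at 1.77 m → arm 1.77 m, τ = 78.2 × 1.77 = 138.4 N·m clockwise.
Toolbox: 14.9 × 9.8 = 146 N down at 0.746 m → arm 0.746 m, τ = 146 × 0.746 = 108.9 N·m clockwise.
Net moment of the loads = 895 N·m clockwise.
The upward force F acts at the right end, arm 3.82 m, giving F × 3.82 counterclockwise.
Balancing moments: F × 3.82 = 895, giving F = 895 / 3.82 = 234 N.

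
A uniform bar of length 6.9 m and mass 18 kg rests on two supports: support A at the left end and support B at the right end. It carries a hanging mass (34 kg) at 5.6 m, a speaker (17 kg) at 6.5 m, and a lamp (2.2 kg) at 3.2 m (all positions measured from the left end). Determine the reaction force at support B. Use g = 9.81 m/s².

R_B ≈ 526 N

Taking torques about support A:
Beam weight: 18 × 9.81 = 176.6 N down at 3.45 m → arm 3.45 m, τ = 176.6 × 3.45 = 609.3 N·m clockwise.
Hanging mass: 34 × 9.81 = 333.5 N down at 5.6 m → arm 5.6 m, τ = 333.5 × 5.6 = 1868 N·m clockwise.
Speaker: 17 × 9.81 = 166.8 N down at 6.5 m → arm 6.5 m, τ = 166.8 × 6.5 = 1084 N·m clockwise.
Lamp: 2.2 × 9.81 = 21.58 N down at 3.2 m → arm 3.2 m, τ = 21.58 × 3.2 = 69.06 N·m clockwise.
Net load moment about support A = 3630 N·m clockwise.
Reaction R at support B is upward at 6.9 m, arm 6.9 m → moment R × 6.9 counterclockwise.
For rotational equilibrium, R × 6.9 = 3630, so R = 526 N.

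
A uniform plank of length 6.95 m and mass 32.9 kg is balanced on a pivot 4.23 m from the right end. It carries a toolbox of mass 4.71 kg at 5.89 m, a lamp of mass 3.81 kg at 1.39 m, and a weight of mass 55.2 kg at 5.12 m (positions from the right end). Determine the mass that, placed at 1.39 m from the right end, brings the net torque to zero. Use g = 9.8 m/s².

m ≈ 7.5 kg

About the pivot (at 4.23 m from the right end):
Beam weight: 32.9 × 9.8 = 322.4 N down at 3.475 m → arm 0.755 m, τ = 322.4 × 0.755 = 243.4 N·m clockwise.
Toolbox: 4.71 × 9.8 = 46.16 N down at 5.89 m → arm 1.66 m, τ = 46.16 × 1.66 = 76.63 N·m counterclockwise.
Lamp: 3.81 × 9.8 = 37.34 N down at 1.39 m → arm 2.84 m, τ = 37.34 × 2.84 = 106 N·m clockwise.
Weight: 55.2 × 9.8 = 541 N down at 5.12 m → arm 0.89 m, τ = 541 × 0.89 = 481.5 N·m counterclockwise.
Net moment of known loads = 208.7 N·m counterclockwise.
An unknown mass m at 1.39 m has arm 2.84 m; its moment is m·g·2.84 clockwise.
For rotational equilibrium, m × 9.8 × 2.84 = 208.7, so m = 208.7 / (9.8 × 2.84) = 7.5 kg.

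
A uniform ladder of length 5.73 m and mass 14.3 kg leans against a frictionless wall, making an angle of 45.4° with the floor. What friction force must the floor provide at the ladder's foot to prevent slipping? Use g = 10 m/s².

f ≈ 70.5 N

Take moments about the foot of the ladder.
Ladder weight 14.3×10 = 143 N acts at 2.865 m along the ladder; its horizontal arm is 2.865·cos45.4° = 2.012 m → τ = 287.7 N·m clockwise.
Wall normal N acts horizontally at the top; its moment arm is the height L sinθ = 5.73·sin45.4° = 4.08 m, counterclockwise.
Balancing moments: N × 4.08 = 287.7, giving N = 70.5 N.
ΣFx = 0: friction at the foot balances the wall's push, so f = N_wall = 70.5 N.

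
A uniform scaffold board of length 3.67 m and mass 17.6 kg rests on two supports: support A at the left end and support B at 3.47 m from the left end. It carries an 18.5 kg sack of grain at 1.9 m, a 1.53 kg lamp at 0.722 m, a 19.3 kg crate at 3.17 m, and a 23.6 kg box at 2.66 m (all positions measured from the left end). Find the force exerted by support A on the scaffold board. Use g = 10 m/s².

R_A ≈ 251 N

Sum moments about support B (its reaction then has zero moment arm).
Beam weight: 17.6 × 10 = 176 N down at 1.835 m → arm 1.635 m, τ = 176 × 1.635 = 287.8 N·m counterclockwise.
Sack of grain: 18.5 × 10 = 185 N down at 1.9 m → arm 1.57 m, τ = 185 × 1.57 = 290.4 N·m counterclockwise.
Lamp: 1.53 × 10 = 15.3 N down at 0.722 m → arm 2.748 m, τ = 15.3 × 2.748 = 42.04 N·m counterclockwise.
Crate: 19.3 × 10 = 193 N down at 3.17 m → arm 0.3 m, τ = 193 × 0.3 = 57.9 N·m counterclockwise.
Box: 23.6 × 10 = 236 N down at 2.66 m → arm 0.81 m, τ = 236 × 0.81 = 191.2 N·m counterclockwise.
Net load moment about support B = 869.3 N·m counterclockwise.
Reaction R at support A is upward at 0 m, arm 3.47 m → moment R × 3.47 clockwise.
For rotational equilibrium, R × 3.47 = 869.3, so R = 251 N.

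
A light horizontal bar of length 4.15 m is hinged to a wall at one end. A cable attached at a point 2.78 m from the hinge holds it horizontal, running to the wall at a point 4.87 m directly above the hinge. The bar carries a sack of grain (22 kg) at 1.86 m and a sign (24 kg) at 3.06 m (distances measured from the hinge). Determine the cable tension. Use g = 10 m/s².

T ≈ 474 N

Take moments about the hinge.
Sack of grain: 22 × 10 = 220 N down at 1.86 m → arm 1.86 m, τ = 220 × 1.86 = 409.2 N·m clockwise.
Sign: 24 × 10 = 240 N down at 3.06 m → arm 3.06 m, τ = 240 × 3.06 = 734.4 N·m clockwise.
Total clockwise load moment = 1144 N·m.
The cable tension T acts at 2.78 m; only its component perpendicular to the bar, T sinθ, produces torque. sinθ = h/√(h²+d²) = 4.87/√(4.87²+2.78²) = 0.8685.
Στ = 0 ⇒ T × 2.78 × 0.8685 = 1144 ⇒ T = 1144 / 2.414 = 474 N.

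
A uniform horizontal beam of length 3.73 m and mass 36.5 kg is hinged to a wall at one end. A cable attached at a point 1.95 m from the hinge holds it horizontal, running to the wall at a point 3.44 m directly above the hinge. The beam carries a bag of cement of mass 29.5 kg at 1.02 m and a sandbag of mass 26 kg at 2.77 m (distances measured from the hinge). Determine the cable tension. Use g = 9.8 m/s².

Sum moments about the hinge (the unknown hinge reaction has zero arm there).
Beam weight: 36.5 × 9.8 = 357.7 N down at 1.865 m → arm 1.865 m, τ = 357.7 × 1.865 = 667.1 N·m clockwise.
Bag of cement: 29.5 × 9.8 = 289.1 N down at 1.02 m → arm 1.02 m, τ = 289.1 × 1.02 = 294.9 N·m clockwise.
Sandbag: 26 × 9.8 = 254.8 N down at 2.77 m → arm 2.77 m, τ = 254.8 × 2.77 = 705.8 N·m clockwise.
Total clockwise load moment = 1668 N·m.
The cable tension T acts at 1.95 m; only its component perpendicular to the beam, T sinθ, produces torque. sinθ = h/√(h²+d²) = 3.44/√(3.44²+1.95²) = 0.8699.
Balancing moments: T × 1.95 × 0.8699 = 1668, giving T = 1668 / 1.696 = 983 N.

T ≈ 983 N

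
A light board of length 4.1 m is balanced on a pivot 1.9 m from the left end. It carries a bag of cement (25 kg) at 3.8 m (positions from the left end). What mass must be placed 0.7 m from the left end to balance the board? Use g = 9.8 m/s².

m ≈ 39.6 kg

Take moments about the pivot (at 1.9 m from the left end).
Bag of cement: 25 × 9.8 = 245 N down at 3.8 m → arm 1.9 m, τ = 245 × 1.9 = 465.5 N·m clockwise.
Net moment of known loads = 465.5 N·m clockwise.
An unknown mass m at 0.7 m has arm 1.2 m; its moment is m·g·1.2 counterclockwise.
Balancing moments: m × 9.8 × 1.2 = 465.5, giving m = 465.5 / (9.8 × 1.2) = 39.6 kg.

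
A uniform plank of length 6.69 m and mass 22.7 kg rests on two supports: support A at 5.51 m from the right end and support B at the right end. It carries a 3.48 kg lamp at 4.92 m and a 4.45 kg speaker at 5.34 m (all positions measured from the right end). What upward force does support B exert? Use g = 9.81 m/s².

About support A:
Beam weight: 22.7 × 9.81 = 222.7 N down at 3.345 m → arm 2.165 m, τ = 222.7 × 2.165 = 482.1 N·m clockwise.
Lamp: 3.48 × 9.81 = 34.14 N down at 4.92 m → arm 0.59 m, τ = 34.14 × 0.59 = 20.14 N·m clockwise.
Speaker: 4.45 × 9.81 = 43.65 N down at 5.34 m → arm 0.17 m, τ = 43.65 × 0.17 = 7.421 N·m clockwise.
Net load moment about support A = 509.7 N·m clockwise.
Reaction R at support B is upward at 0 m, arm 5.51 m → moment R × 5.51 counterclockwise.
Setting net torque to zero: R × 5.51 = 509.7 → R = 92.5 N.

R_B ≈ 92.5 N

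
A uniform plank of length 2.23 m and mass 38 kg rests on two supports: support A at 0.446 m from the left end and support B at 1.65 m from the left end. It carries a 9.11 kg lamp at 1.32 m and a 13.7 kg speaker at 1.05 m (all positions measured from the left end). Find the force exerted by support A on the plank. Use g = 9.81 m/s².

R_A ≈ 257 N

Choose support B as the axis so its reaction then has zero moment arm.
Beam weight: 38 × 9.81 = 372.8 N down at 1.115 m → arm 0.535 m, τ = 372.8 × 0.535 = 199.4 N·m counterclockwise.
Lamp: 9.11 × 9.81 = 89.37 N down at 1.32 m → arm 0.33 m, τ = 89.37 × 0.33 = 29.49 N·m counterclockwise.
Speaker: 13.7 × 9.81 = 134.4 N down at 1.05 m → arm 0.6 m, τ = 134.4 × 0.6 = 80.64 N·m counterclockwise.
Net load moment about support B = 309.5 N·m counterclockwise.
Reaction R at support A is upward at 0.446 m, arm 1.204 m → moment R × 1.204 clockwise.
For rotational equilibrium, R × 1.204 = 309.5, so R = 257 N.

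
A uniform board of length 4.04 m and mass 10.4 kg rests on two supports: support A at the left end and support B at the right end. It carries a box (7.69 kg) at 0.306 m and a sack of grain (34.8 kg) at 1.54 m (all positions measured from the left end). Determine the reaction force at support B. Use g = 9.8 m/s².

R_B ≈ 187 N

Choose support A as the axis so its reaction then has zero moment arm.
Beam weight: 10.4 × 9.8 = 101.9 N down at 2.02 m → arm 2.02 m, τ = 101.9 × 2.02 = 205.8 N·m clockwise.
Box: 7.69 × 9.8 = 75.36 N down at 0.306 m → arm 0.306 m, τ = 75.36 × 0.306 = 23.06 N·m clockwise.
Sack of grain: 34.8 × 9.8 = 341 N down at 1.54 m → arm 1.54 m, τ = 341 × 1.54 = 525.1 N·m clockwise.
Net load moment about support A = 754 N·m clockwise.
Reaction R at support B is upward at 4.04 m, arm 4.04 m → moment R × 4.04 counterclockwise.
Setting net torque to zero: R × 4.04 = 754 → R = 187 N.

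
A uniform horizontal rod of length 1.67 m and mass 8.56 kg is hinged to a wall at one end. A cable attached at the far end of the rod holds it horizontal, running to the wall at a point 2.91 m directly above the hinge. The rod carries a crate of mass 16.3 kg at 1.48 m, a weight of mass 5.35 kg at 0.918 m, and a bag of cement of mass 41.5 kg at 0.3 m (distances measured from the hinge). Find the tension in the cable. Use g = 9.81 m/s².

T ≈ 329 N

About the hinge:
Beam weight: 8.56 × 9.81 = 83.97 N down at 0.835 m → arm 0.835 m, τ = 83.97 × 0.835 = 70.11 N·m clockwise.
Crate: 16.3 × 9.81 = 159.9 N down at 1.48 m → arm 1.48 m, τ = 159.9 × 1.48 = 236.7 N·m clockwise.
Weight: 5.35 × 9.81 = 52.48 N down at 0.918 m → arm 0.918 m, τ = 52.48 × 0.918 = 48.18 N·m clockwise.
Bag of cement: 41.5 × 9.81 = 407.1 N down at 0.3 m → arm 0.3 m, τ = 407.1 × 0.3 = 122.1 N·m clockwise.
Total clockwise load moment = 477.1 N·m.
The cable tension T acts at 1.67 m; only its component perpendicular to the rod, T sinθ, produces torque. sinθ = h/√(h²+d²) = 2.91/√(2.91²+1.67²) = 0.8673.
Setting net torque to zero: T × 1.67 × 0.8673 = 477.1 → T = 477.1 / 1.448 = 329 N.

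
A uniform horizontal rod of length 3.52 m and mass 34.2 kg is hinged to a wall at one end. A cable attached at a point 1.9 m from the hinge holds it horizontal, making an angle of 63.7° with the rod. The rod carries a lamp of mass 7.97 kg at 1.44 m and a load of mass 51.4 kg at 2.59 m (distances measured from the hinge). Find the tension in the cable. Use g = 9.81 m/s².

T ≈ 1180 N

Taking torques about the hinge:
Beam weight: 34.2 × 9.81 = 335.5 N down at 1.76 m → arm 1.76 m, τ = 335.5 × 1.76 = 590.5 N·m clockwise.
Lamp: 7.97 × 9.81 = 78.19 N down at 1.44 m → arm 1.44 m, τ = 78.19 × 1.44 = 112.6 N·m clockwise.
Load: 51.4 × 9.81 = 504.2 N down at 2.59 m → arm 2.59 m, τ = 504.2 × 2.59 = 1306 N·m clockwise.
Total clockwise load moment = 2009 N·m.
The cable tension T acts at 1.9 m; only its component perpendicular to the rod, T sinθ, produces torque. sin 63.7° = 0.8965.
Balancing moments: T × 1.9 × 0.8965 = 2009, giving T = 2009 / 1.703 = 1180 N.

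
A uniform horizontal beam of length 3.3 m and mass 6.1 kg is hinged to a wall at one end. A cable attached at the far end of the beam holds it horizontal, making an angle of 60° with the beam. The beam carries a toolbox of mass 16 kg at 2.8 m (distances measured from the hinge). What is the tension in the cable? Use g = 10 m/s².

T ≈ 192 N

Choose the hinge as the axis so the unknown hinge reaction has zero arm there.
Beam weight: 6.1 × 10 = 61 N down at 1.65 m → arm 1.65 m, τ = 61 × 1.65 = 100.6 N·m clockwise.
Toolbox: 16 × 10 = 160 N down at 2.8 m → arm 2.8 m, τ = 160 × 2.8 = 448 N·m clockwise.
Total clockwise load moment = 548.6 N·m.
The cable tension T acts at 3.3 m; only its component perpendicular to the beam, T sinθ, produces torque. sin 60° = 0.866.
Setting net torque to zero: T × 3.3 × 0.866 = 548.6 → T = 548.6 / 2.858 = 192 N.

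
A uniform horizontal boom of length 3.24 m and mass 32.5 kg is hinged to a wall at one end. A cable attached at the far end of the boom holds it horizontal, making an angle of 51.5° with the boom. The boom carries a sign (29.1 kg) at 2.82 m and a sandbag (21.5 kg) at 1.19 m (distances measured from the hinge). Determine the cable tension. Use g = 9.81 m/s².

T ≈ 620 N

Choose the hinge as the axis so the unknown hinge reaction has zero arm there.
Beam weight: 32.5 × 9.81 = 318.8 N down at 1.62 m → arm 1.62 m, τ = 318.8 × 1.62 = 516.5 N·m clockwise.
Sign: 29.1 × 9.81 = 285.5 N down at 2.82 m → arm 2.82 m, τ = 285.5 × 2.82 = 805.1 N·m clockwise.
Sandbag: 21.5 × 9.81 = 210.9 N down at 1.19 m → arm 1.19 m, τ = 210.9 × 1.19 = 251 N·m clockwise.
Total clockwise load moment = 1573 N·m.
The cable tension T acts at 3.24 m; only its component perpendicular to the boom, T sinθ, produces torque. sin 51.5° = 0.7826.
For rotational equilibrium, T × 3.24 × 0.7826 = 1573, so T = 1573 / 2.536 = 620 N.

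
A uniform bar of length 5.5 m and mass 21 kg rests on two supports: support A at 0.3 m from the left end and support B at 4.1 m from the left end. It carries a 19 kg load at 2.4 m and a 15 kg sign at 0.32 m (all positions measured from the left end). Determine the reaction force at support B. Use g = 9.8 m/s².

Choose support A as the axis so its reaction then has zero moment arm.
Beam weight: 21 × 9.8 = 205.8 N down at 2.75 m → arm 2.45 m, τ = 205.8 × 2.45 = 504.2 N·m clockwise.
Load: 19 × 9.8 = 186.2 N down at 2.4 m → arm 2.1 m, τ = 186.2 × 2.1 = 391 N·m clockwise.
Sign: 15 × 9.8 = 147 N down at 0.32 m → arm 0.02 m, τ = 147 × 0.02 = 2.94 N·m clockwise.
Net load moment about support A = 898.1 N·m clockwise.
Reaction R at support B is upward at 4.1 m, arm 3.8 m → moment R × 3.8 counterclockwise.
Balancing moments: R × 3.8 = 898.1, giving R = 236 N.

R_B ≈ 236 N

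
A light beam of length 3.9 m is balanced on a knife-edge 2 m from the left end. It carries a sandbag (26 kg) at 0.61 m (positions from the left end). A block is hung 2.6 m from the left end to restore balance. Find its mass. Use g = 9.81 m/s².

Taking torques about the knife-edge (at 2 m from the left end):
Sandbag: 26 × 9.81 = 255.1 N down at 0.61 m → arm 1.39 m, τ = 255.1 × 1.39 = 354.6 N·m counterclockwise.
Net moment of known loads = 354.6 N·m counterclockwise.
An unknown mass m at 2.6 m has arm 0.6 m; its moment is m·g·0.6 clockwise.
For rotational equilibrium, m × 9.81 × 0.6 = 354.6, so m = 354.6 / (9.81 × 0.6) = 60.2 kg.

m ≈ 60.2 kg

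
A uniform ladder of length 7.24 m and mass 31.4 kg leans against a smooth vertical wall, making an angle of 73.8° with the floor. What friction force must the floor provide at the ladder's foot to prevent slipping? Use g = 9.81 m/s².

Taking torques about the foot of the ladder:
Ladder weight 31.4×9.81 = 308 N acts at 3.62 m along the ladder; its horizontal arm is 3.62·cos73.8° = 1.01 m → τ = 311.1 N·m clockwise.
Wall normal N acts horizontally at the top; its moment arm is the height L sinθ = 7.24·sin73.8° = 6.953 m, counterclockwise.
Setting net torque to zero: N × 6.953 = 311.1 → N = 44.7 N.
ΣFx = 0: friction at the foot balances the wall's push, so f = N_wall = 44.7 N.

f ≈ 44.7 N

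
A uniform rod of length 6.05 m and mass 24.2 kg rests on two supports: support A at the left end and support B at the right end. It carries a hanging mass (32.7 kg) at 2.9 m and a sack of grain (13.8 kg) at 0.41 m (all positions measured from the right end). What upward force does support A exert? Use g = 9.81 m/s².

R_A ≈ 282 N

About support B:
Beam weight: 24.2 × 9.81 = 237.4 N down at 3.025 m → arm 3.025 m, τ = 237.4 × 3.025 = 718.1 N·m counterclockwise.
Hanging mass: 32.7 × 9.81 = 320.8 N down at 2.9 m → arm 2.9 m, τ = 320.8 × 2.9 = 930.3 N·m counterclockwise.
Sack of grain: 13.8 × 9.81 = 135.4 N down at 0.41 m → arm 0.41 m, τ = 135.4 × 0.41 = 55.51 N·m counterclockwise.
Net load moment about support B = 1704 N·m counterclockwise.
Reaction R at support A is upward at 6.05 m, arm 6.05 m → moment R × 6.05 clockwise.
Setting net torque to zero: R × 6.05 = 1704 → R = 282 N.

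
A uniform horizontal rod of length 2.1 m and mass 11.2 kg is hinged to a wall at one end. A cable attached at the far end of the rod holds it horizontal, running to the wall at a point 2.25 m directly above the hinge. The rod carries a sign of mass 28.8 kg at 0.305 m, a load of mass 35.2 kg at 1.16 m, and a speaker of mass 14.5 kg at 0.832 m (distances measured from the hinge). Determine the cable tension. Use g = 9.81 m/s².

T ≈ 469 N

Choose the hinge as the axis so the unknown hinge reaction has zero arm there.
Beam weight: 11.2 × 9.81 = 109.9 N down at 1.05 m → arm 1.05 m, τ = 109.9 × 1.05 = 115.4 N·m clockwise.
Sign: 28.8 × 9.81 = 282.5 N down at 0.305 m → arm 0.305 m, τ = 282.5 × 0.305 = 86.16 N·m clockwise.
Load: 35.2 × 9.81 = 345.3 N down at 1.16 m → arm 1.16 m, τ = 345.3 × 1.16 = 400.5 N·m clockwise.
Speaker: 14.5 × 9.81 = 142.2 N down at 0.832 m → arm 0.832 m, τ = 142.2 × 0.832 = 118.3 N·m clockwise.
Total clockwise load moment = 720.4 N·m.
The cable tension T acts at 2.1 m; only its component perpendicular to the rod, T sinθ, produces torque. sinθ = h/√(h²+d²) = 2.25/√(2.25²+2.1²) = 0.7311.
For rotational equilibrium, T × 2.1 × 0.7311 = 720.4, so T = 720.4 / 1.535 = 469 N.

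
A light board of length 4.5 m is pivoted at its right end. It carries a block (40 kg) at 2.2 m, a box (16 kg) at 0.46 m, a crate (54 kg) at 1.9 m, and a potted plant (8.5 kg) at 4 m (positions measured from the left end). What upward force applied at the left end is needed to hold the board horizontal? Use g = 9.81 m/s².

F ≈ 657 N

Take moments about the right end.
Block: 40 × 9.81 = 392.4 N down at 2.2 m → arm 2.3 m, τ = 392.4 × 2.3 = 902.5 N·m counterclockwise.
Box: 16 × 9.81 = 157 N down at 0.46 m → arm 4.04 m, τ = 157 × 4.04 = 634.3 N·m counterclockwise.
Crate: 54 × 9.81 = 529.7 N down at 1.9 m → arm 2.6 m, τ = 529.7 × 2.6 = 1377 N·m counterclockwise.
Potted plant: 8.5 × 9.81 = 83.39 N down at 4 m → arm 0.5 m, τ = 83.39 × 0.5 = 41.7 N·m counterclockwise.
Net moment of the loads = 2956 N·m counterclockwise.
The upward force F acts at the left end, arm 4.5 m, giving F × 4.5 clockwise.
Στ = 0 ⇒ F × 4.5 = 2956 ⇒ F = 2956 / 4.5 = 657 N.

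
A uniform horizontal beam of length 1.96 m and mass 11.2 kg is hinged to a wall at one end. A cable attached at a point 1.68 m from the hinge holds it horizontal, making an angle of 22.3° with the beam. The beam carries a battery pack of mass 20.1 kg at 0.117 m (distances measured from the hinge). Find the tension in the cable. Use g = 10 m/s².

Taking torques about the hinge:
Beam weight: 11.2 × 10 = 112 N down at 0.98 m → arm 0.98 m, τ = 112 × 0.98 = 109.8 N·m clockwise.
Battery pack: 20.1 × 10 = 201 N down at 0.117 m → arm 0.117 m, τ = 201 × 0.117 = 23.52 N·m clockwise.
Total clockwise load moment = 133.3 N·m.
The cable tension T acts at 1.68 m; only its component perpendicular to the beam, T sinθ, produces torque. sin 22.3° = 0.3795.
Balancing moments: T × 1.68 × 0.3795 = 133.3, giving T = 133.3 / 0.6376 = 209 N.

T ≈ 209 N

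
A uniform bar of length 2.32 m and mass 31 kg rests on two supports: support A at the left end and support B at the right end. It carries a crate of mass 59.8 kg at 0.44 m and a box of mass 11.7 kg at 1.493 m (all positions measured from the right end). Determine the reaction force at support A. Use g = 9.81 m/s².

Sum moments about support B (its reaction then has zero moment arm).
Beam weight: 31 × 9.81 = 304.1 N down at 1.16 m → arm 1.16 m, τ = 304.1 × 1.16 = 352.8 N·m counterclockwise.
Crate: 59.8 × 9.81 = 586.6 N down at 0.44 m → arm 0.44 m, τ = 586.6 × 0.44 = 258.1 N·m counterclockwise.
Box: 11.7 × 9.81 = 114.8 N down at 1.493 m → arm 1.493 m, τ = 114.8 × 1.493 = 171.4 N·m counterclockwise.
Net load moment about support B = 782.3 N·m counterclockwise.
Reaction R at support A is upward at 2.32 m, arm 2.32 m → moment R × 2.32 clockwise.
Balancing moments: R × 2.32 = 782.3, giving R = 337 N.

R_A ≈ 337 N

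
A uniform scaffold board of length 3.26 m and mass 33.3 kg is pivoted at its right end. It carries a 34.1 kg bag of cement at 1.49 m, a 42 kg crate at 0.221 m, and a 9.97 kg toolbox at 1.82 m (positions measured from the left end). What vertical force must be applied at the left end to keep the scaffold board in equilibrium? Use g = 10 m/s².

F ≈ 787 N

About the right end:
Beam weight: 33.3 × 10 = 333 N down at 1.63 m → arm 1.63 m, τ = 333 × 1.63 = 542.8 N·m counterclockwise.
Bag of cement: 34.1 × 10 = 341 N down at 1.49 m → arm 1.77 m, τ = 341 × 1.77 = 603.6 N·m counterclockwise.
Crate: 42 × 10 = 420 N down at 0.221 m → arm 3.039 m, τ = 420 × 3.039 = 1276 N·m counterclockwise.
Toolbox: 9.97 × 10 = 99.7 N down at 1.82 m → arm 1.44 m, τ = 99.7 × 1.44 = 143.6 N·m counterclockwise.
Net moment of the loads = 2566 N·m counterclockwise.
The upward force F acts at the left end, arm 3.26 m, giving F × 3.26 clockwise.
Στ = 0 ⇒ F × 3.26 = 2566 ⇒ F = 2566 / 3.26 = 787 N.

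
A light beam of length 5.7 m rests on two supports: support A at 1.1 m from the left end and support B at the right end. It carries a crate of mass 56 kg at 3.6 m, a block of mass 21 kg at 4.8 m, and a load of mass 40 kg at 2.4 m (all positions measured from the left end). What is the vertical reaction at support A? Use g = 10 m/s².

Sum moments about support B (its reaction then has zero moment arm).
Crate: 56 × 10 = 560 N down at 3.6 m → arm 2.1 m, τ = 560 × 2.1 = 1176 N·m counterclockwise.
Block: 21 × 10 = 210 N down at 4.8 m → arm 0.9 m, τ = 210 × 0.9 = 189 N·m counterclockwise.
Load: 40 × 10 = 400 N down at 2.4 m → arm 3.3 m, τ = 400 × 3.3 = 1320 N·m counterclockwise.
Net load moment about support B = 2685 N·m counterclockwise.
Reaction R at support A is upward at 1.1 m, arm 4.6 m → moment R × 4.6 clockwise.
Balancing moments: R × 4.6 = 2685, giving R = 584 N.

R_A ≈ 584 N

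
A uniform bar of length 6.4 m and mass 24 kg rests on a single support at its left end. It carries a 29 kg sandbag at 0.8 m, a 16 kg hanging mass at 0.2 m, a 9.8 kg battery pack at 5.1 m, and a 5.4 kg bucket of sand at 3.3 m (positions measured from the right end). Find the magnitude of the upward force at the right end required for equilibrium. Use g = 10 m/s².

F ≈ 575 N

Choose the left end as the axis so the unknown pivot reaction has zero arm there.
Beam weight: 24 × 10 = 240 N down at 3.2 m → arm 3.2 m, τ = 240 × 3.2 = 768 N·m clockwise.
Sandbag: 29 × 10 = 290 N down at 0.8 m → arm 5.6 m, τ = 290 × 5.6 = 1624 N·m clockwise.
Hanging mass: 16 × 10 = 160 N down at 0.2 m → arm 6.2 m, τ = 160 × 6.2 = 992 N·m clockwise.
Battery pack: 9.8 × 10 = 98 N down at 5.1 m → arm 1.3 m, τ = 98 × 1.3 = 127.4 N·m clockwise.
Bucket of sand: 5.4 × 10 = 54 N down at 3.3 m → arm 3.1 m, τ = 54 × 3.1 = 167.4 N·m clockwise.
Net moment of the loads = 3679 N·m clockwise.
The upward force F acts at the right end, arm 6.4 m, giving F × 6.4 counterclockwise.
Στ = 0 ⇒ F × 6.4 = 3679 ⇒ F = 3679 / 6.4 = 575 N.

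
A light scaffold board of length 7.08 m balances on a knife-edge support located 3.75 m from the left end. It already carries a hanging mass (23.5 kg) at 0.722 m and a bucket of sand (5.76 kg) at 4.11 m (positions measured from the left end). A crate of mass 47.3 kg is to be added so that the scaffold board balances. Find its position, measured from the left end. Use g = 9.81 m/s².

Take moments about the knife-edge support (at 3.75 m from the left end).
Hanging mass: 23.5 × 9.81 = 230.5 N down at 0.722 m → arm 3.028 m, τ = 230.5 × 3.028 = 698 N·m counterclockwise.
Bucket of sand: 5.76 × 9.81 = 56.51 N down at 4.11 m → arm 0.36 m, τ = 56.51 × 0.36 = 20.34 N·m clockwise.
Net moment of existing loads = 677.7 N·m counterclockwise.
The crate weighs 47.3 × 9.81 = 464 N and must supply an equal clockwise moment, so its lever arm about the knife-edge support is 677.7 / 464 = 1.46 m.
That puts it at 3.75 + 1.46 = 5.21 m from the left end.

x ≈ 5.21 m from the left end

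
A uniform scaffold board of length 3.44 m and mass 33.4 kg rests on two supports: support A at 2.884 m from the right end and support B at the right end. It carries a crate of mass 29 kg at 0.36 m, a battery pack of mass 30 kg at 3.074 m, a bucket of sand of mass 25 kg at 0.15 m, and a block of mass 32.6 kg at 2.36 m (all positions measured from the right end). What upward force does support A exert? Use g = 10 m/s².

Taking torques about support B:
Beam weight: 33.4 × 10 = 334 N down at 1.72 m → arm 1.72 m, τ = 334 × 1.72 = 574.5 N·m counterclockwise.
Crate: 29 × 10 = 290 N down at 0.36 m → arm 0.36 m, τ = 290 × 0.36 = 104.4 N·m counterclockwise.
Battery pack: 30 × 10 = 300 N down at 3.074 m → arm 3.074 m, τ = 300 × 3.074 = 922.2 N·m counterclockwise.
Bucket of sand: 25 × 10 = 250 N down at 0.15 m → arm 0.15 m, τ = 250 × 0.15 = 37.5 N·m counterclockwise.
Block: 32.6 × 10 = 326 N down at 2.36 m → arm 2.36 m, τ = 326 × 2.36 = 769.4 N·m counterclockwise.
Net load moment about support B = 2408 N·m counterclockwise.
Reaction R at support A is upward at 2.884 m, arm 2.884 m → moment R × 2.884 clockwise.
For rotational equilibrium, R × 2.884 = 2408, so R = 835 N.

R_A ≈ 835 N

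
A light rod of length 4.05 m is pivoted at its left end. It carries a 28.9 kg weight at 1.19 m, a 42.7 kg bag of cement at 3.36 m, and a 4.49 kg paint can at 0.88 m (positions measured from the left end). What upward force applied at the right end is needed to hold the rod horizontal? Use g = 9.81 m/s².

About the left end:
Weight: 28.9 × 9.81 = 283.5 N down at 1.19 m → arm 1.19 m, τ = 283.5 × 1.19 = 337.4 N·m clockwise.
Bag of cement: 42.7 × 9.81 = 418.9 N down at 3.36 m → arm 3.36 m, τ = 418.9 × 3.36 = 1408 N·m clockwise.
Paint can: 4.49 × 9.81 = 44.05 N down at 0.88 m → arm 0.88 m, τ = 44.05 × 0.88 = 38.76 N·m clockwise.
Net moment of the loads = 1784 N·m clockwise.
The upward force F acts at the right end, arm 4.05 m, giving F × 4.05 counterclockwise.
Setting net torque to zero: F × 4.05 = 1784 → F = 1784 / 4.05 = 440 N.

F ≈ 440 N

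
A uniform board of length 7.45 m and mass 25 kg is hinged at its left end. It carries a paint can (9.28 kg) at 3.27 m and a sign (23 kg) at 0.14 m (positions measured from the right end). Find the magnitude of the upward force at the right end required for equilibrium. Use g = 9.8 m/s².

F ≈ 395 N

Sum moments about the left end (the unknown pivot reaction has zero arm there).
Beam weight: 25 × 9.8 = 245 N down at 3.725 m → arm 3.725 m, τ = 245 × 3.725 = 912.6 N·m clockwise.
Paint can: 9.28 × 9.8 = 90.94 N down at 3.27 m → arm 4.18 m, τ = 90.94 × 4.18 = 380.1 N·m clockwise.
Sign: 23 × 9.8 = 225.4 N down at 0.14 m → arm 7.31 m, τ = 225.4 × 7.31 = 1648 N·m clockwise.
Net moment of the loads = 2941 N·m clockwise.
The upward force F acts at the right end, arm 7.45 m, giving F × 7.45 counterclockwise.
Στ = 0 ⇒ F × 7.45 = 2941 ⇒ F = 2941 / 7.45 = 395 N.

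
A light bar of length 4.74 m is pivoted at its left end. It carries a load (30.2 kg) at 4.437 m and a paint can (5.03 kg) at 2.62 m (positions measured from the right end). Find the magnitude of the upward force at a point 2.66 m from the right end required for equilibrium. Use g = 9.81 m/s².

F ≈ 93.5 N

Sum moments about the left end (the unknown pivot reaction has zero arm there).
Load: 30.2 × 9.81 = 296.3 N down at 4.437 m → arm 0.303 m, τ = 296.3 × 0.303 = 89.78 N·m clockwise.
Paint can: 5.03 × 9.81 = 49.34 N down at 2.62 m → arm 2.12 m, τ = 49.34 × 2.12 = 104.6 N·m clockwise.
Net moment of the loads = 194.4 N·m clockwise.
The upward force F acts at a point 2.66 m from the right end, arm 2.08 m, giving F × 2.08 counterclockwise.
Balancing moments: F × 2.08 = 194.4, giving F = 194.4 / 2.08 = 93.5 N.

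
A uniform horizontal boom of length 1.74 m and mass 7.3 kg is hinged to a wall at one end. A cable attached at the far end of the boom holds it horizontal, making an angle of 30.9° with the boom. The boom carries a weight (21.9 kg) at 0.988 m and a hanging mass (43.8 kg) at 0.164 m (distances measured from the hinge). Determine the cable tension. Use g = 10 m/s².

Sum moments about the hinge (the unknown hinge reaction has zero arm there).
Beam weight: 7.3 × 10 = 73 N down at 0.87 m → arm 0.87 m, τ = 73 × 0.87 = 63.51 N·m clockwise.
Weight: 21.9 × 10 = 219 N down at 0.988 m → arm 0.988 m, τ = 219 × 0.988 = 216.4 N·m clockwise.
Hanging mass: 43.8 × 10 = 438 N down at 0.164 m → arm 0.164 m, τ = 438 × 0.164 = 71.83 N·m clockwise.
Total clockwise load moment = 351.7 N·m.
The cable tension T acts at 1.74 m; only its component perpendicular to the boom, T sinθ, produces torque. sin 30.9° = 0.5135.
For rotational equilibrium, T × 1.74 × 0.5135 = 351.7, so T = 351.7 / 0.8935 = 394 N.

T ≈ 394 N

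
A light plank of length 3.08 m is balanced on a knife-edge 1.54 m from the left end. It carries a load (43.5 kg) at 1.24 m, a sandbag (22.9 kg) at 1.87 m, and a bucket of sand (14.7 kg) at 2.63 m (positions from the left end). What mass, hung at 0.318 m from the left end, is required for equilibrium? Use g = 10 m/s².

Sum moments about the knife-edge (at 1.54 m from the left end) (the support reaction has zero arm there).
Load: 43.5 × 10 = 435 N down at 1.24 m → arm 0.3 m, τ = 435 × 0.3 = 130.5 N·m counterclockwise.
Sandbag: 22.9 × 10 = 229 N down at 1.87 m → arm 0.33 m, τ = 229 × 0.33 = 75.57 N·m clockwise.
Bucket of sand: 14.7 × 10 = 147 N down at 2.63 m → arm 1.09 m, τ = 147 × 1.09 = 160.2 N·m clockwise.
Net moment of known loads = 105.3 N·m clockwise.
An unknown mass m at 0.318 m has arm 1.222 m; its moment is m·g·1.222 counterclockwise.
For rotational equilibrium, m × 10 × 1.222 = 105.3, so m = 105.3 / (10 × 1.222) = 8.62 kg.

m ≈ 8.62 kg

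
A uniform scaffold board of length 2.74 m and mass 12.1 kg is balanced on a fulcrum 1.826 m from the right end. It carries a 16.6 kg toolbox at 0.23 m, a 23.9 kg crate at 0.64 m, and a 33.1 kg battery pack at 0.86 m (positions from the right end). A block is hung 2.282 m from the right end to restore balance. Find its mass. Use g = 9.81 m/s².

m ≈ 202 kg

Take moments about the fulcrum (at 1.826 m from the right end).
Beam weight: 12.1 × 9.81 = 118.7 N down at 1.37 m → arm 0.456 m, τ = 118.7 × 0.456 = 54.13 N·m clockwise.
Toolbox: 16.6 × 9.81 = 162.8 N down at 0.23 m → arm 1.596 m, τ = 162.8 × 1.596 = 259.8 N·m clockwise.
Crate: 23.9 × 9.81 = 234.5 N down at 0.64 m → arm 1.186 m, τ = 234.5 × 1.186 = 278.1 N·m clockwise.
Battery pack: 33.1 × 9.81 = 324.7 N down at 0.86 m → arm 0.966 m, τ = 324.7 × 0.966 = 313.7 N·m clockwise.
Net moment of known loads = 905.7 N·m clockwise.
An unknown mass m at 2.282 m has arm 0.456 m; its moment is m·g·0.456 counterclockwise.
For rotational equilibrium, m × 9.81 × 0.456 = 905.7, so m = 905.7 / (9.81 × 0.456) = 202 kg.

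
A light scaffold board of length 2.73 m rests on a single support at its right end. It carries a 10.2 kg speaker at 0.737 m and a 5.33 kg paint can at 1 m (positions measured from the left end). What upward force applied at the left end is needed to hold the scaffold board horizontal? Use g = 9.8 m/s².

Take moments about the right end.
Speaker: 10.2 × 9.8 = 99.96 N down at 0.737 m → arm 1.993 m, τ = 99.96 × 1.993 = 199.2 N·m counterclockwise.
Paint can: 5.33 × 9.8 = 52.23 N down at 1 m → arm 1.73 m, τ = 52.23 × 1.73 = 90.36 N·m counterclockwise.
Net moment of the loads = 289.6 N·m counterclockwise.
The upward force F acts at the left end, arm 2.73 m, giving F × 2.73 clockwise.
Setting net torque to zero: F × 2.73 = 289.6 → F = 289.6 / 2.73 = 106 N.

F ≈ 106 N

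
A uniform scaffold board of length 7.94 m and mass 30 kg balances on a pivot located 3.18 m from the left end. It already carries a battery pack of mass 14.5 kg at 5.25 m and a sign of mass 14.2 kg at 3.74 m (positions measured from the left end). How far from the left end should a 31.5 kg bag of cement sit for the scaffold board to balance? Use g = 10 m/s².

Choose the pivot (at 3.18 m from the left end) as the axis so the support reaction has zero arm there.
Beam weight: 30 × 10 = 300 N down at 3.97 m → arm 0.79 m, τ = 300 × 0.79 = 237 N·m clockwise.
Battery pack: 14.5 × 10 = 145 N down at 5.25 m → arm 2.07 m, τ = 145 × 2.07 = 300.1 N·m clockwise.
Sign: 14.2 × 10 = 142 N down at 3.74 m → arm 0.56 m, τ = 142 × 0.56 = 79.52 N·m clockwise.
Net moment of existing loads = 616.6 N·m clockwise.
The bag of cement weighs 31.5 × 10 = 315 N and must supply an equal counterclockwise moment, so its lever arm about the pivot is 616.6 / 315 = 1.96 m.
That puts it at 3.18 − 1.96 = 1.22 m from the left end.

x ≈ 1.22 m from the left end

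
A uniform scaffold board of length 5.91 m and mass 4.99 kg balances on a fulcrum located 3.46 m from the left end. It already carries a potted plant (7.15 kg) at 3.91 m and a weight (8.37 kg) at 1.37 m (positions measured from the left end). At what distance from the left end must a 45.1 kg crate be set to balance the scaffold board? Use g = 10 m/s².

Taking torques about the fulcrum (at 3.46 m from the left end):
Beam weight: 4.99 × 10 = 49.9 N down at 2.955 m → arm 0.505 m, τ = 49.9 × 0.505 = 25.2 N·m counterclockwise.
Potted plant: 7.15 × 10 = 71.5 N down at 3.91 m → arm 0.45 m, τ = 71.5 × 0.45 = 32.18 N·m clockwise.
Weight: 8.37 × 10 = 83.7 N down at 1.37 m → arm 2.09 m, τ = 83.7 × 2.09 = 174.9 N·m counterclockwise.
Net moment of existing loads = 167.9 N·m counterclockwise.
The crate weighs 45.1 × 10 = 451 N and must supply an equal clockwise moment, so its lever arm about the fulcrum is 167.9 / 451 = 0.372 m.
That puts it at 3.46 + 0.372 = 3.83 m from the left end.

x ≈ 3.83 m from the left end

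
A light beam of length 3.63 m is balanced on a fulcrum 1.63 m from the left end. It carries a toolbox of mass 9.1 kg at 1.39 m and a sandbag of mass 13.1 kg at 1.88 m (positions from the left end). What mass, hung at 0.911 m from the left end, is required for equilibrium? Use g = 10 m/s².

m ≈ 1.52 kg

About the fulcrum (at 1.63 m from the left end):
Toolbox: 9.1 × 10 = 91 N down at 1.39 m → arm 0.24 m, τ = 91 × 0.24 = 21.84 N·m counterclockwise.
Sandbag: 13.1 × 10 = 131 N down at 1.88 m → arm 0.25 m, τ = 131 × 0.25 = 32.75 N·m clockwise.
Net moment of known loads = 10.91 N·m clockwise.
An unknown mass m at 0.911 m has arm 0.719 m; its moment is m·g·0.719 counterclockwise.
For rotational equilibrium, m × 10 × 0.719 = 10.91, so m = 10.91 / (10 × 0.719) = 1.52 kg.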